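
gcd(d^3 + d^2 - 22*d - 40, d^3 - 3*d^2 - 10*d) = d^2 - 3*d - 10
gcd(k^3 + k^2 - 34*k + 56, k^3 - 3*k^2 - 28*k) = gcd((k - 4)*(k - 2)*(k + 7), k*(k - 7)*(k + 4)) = 1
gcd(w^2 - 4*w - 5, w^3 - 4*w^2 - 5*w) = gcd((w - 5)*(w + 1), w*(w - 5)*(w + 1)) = w^2 - 4*w - 5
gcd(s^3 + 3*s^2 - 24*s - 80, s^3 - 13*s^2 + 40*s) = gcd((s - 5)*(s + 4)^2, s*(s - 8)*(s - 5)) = s - 5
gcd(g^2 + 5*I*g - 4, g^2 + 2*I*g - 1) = g + I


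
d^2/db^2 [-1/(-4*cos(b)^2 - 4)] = (sin(b)^4 + sin(b)^2/2 - 1)/(sin(b)^2 - 2)^3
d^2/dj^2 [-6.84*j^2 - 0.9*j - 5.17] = -13.6800000000000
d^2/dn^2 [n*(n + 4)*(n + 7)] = 6*n + 22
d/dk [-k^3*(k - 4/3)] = 4*k^2*(1 - k)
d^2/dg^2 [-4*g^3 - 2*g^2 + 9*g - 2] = -24*g - 4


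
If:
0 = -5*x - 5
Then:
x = -1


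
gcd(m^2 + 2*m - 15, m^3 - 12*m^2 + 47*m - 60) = m - 3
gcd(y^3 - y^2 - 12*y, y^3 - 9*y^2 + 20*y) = y^2 - 4*y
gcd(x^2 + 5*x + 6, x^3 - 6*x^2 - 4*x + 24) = x + 2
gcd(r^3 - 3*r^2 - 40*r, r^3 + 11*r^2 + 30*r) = r^2 + 5*r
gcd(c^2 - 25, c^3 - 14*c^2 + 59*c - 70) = c - 5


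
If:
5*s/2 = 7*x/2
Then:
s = 7*x/5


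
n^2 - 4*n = n*(n - 4)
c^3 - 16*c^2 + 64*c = c*(c - 8)^2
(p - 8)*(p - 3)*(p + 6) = p^3 - 5*p^2 - 42*p + 144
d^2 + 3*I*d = d*(d + 3*I)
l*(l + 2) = l^2 + 2*l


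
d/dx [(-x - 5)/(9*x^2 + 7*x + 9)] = (-9*x^2 - 7*x + (x + 5)*(18*x + 7) - 9)/(9*x^2 + 7*x + 9)^2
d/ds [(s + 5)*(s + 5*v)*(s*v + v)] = v*(3*s^2 + 10*s*v + 12*s + 30*v + 5)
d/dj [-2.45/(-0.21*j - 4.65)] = -0.5145/(0.21*j + 4.65)^2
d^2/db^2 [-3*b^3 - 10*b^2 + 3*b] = -18*b - 20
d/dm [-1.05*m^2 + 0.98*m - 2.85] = 0.98 - 2.1*m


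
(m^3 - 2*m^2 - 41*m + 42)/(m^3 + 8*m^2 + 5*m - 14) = (m^2 - m - 42)/(m^2 + 9*m + 14)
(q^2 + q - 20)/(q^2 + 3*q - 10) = (q - 4)/(q - 2)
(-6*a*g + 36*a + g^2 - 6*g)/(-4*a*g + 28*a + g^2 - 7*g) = (6*a*g - 36*a - g^2 + 6*g)/(4*a*g - 28*a - g^2 + 7*g)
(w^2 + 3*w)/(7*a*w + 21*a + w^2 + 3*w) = w/(7*a + w)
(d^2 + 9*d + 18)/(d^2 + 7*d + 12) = (d + 6)/(d + 4)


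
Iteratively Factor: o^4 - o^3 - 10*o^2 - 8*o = (o)*(o^3 - o^2 - 10*o - 8) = o*(o + 1)*(o^2 - 2*o - 8) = o*(o - 4)*(o + 1)*(o + 2)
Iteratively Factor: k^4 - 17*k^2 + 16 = (k - 4)*(k^3 + 4*k^2 - k - 4) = (k - 4)*(k - 1)*(k^2 + 5*k + 4) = (k - 4)*(k - 1)*(k + 1)*(k + 4)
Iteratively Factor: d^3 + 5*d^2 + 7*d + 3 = (d + 1)*(d^2 + 4*d + 3) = (d + 1)*(d + 3)*(d + 1)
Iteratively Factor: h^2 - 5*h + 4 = (h - 4)*(h - 1)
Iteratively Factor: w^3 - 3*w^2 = (w - 3)*(w^2) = w*(w - 3)*(w)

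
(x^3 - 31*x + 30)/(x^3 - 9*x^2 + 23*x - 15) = (x + 6)/(x - 3)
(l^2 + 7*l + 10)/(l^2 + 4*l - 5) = (l + 2)/(l - 1)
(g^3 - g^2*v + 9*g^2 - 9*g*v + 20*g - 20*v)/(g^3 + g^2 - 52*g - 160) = (g - v)/(g - 8)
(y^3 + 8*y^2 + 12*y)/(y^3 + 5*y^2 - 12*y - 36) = y/(y - 3)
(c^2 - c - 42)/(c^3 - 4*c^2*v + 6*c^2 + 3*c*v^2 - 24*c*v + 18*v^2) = (c - 7)/(c^2 - 4*c*v + 3*v^2)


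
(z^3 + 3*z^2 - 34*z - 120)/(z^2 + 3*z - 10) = (z^2 - 2*z - 24)/(z - 2)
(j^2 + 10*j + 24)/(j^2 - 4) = (j^2 + 10*j + 24)/(j^2 - 4)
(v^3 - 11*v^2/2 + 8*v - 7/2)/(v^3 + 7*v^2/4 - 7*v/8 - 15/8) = 4*(2*v^2 - 9*v + 7)/(8*v^2 + 22*v + 15)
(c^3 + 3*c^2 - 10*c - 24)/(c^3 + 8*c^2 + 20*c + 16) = (c - 3)/(c + 2)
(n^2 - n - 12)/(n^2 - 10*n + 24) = (n + 3)/(n - 6)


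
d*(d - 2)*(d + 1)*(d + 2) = d^4 + d^3 - 4*d^2 - 4*d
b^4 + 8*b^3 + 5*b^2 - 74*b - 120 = (b - 3)*(b + 2)*(b + 4)*(b + 5)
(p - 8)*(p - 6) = p^2 - 14*p + 48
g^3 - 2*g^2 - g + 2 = (g - 2)*(g - 1)*(g + 1)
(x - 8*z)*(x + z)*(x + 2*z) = x^3 - 5*x^2*z - 22*x*z^2 - 16*z^3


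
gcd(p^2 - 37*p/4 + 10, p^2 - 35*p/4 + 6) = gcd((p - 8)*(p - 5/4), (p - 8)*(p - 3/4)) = p - 8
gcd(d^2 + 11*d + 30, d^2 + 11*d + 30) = d^2 + 11*d + 30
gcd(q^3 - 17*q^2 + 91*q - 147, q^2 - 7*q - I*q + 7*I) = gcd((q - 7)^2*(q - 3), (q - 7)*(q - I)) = q - 7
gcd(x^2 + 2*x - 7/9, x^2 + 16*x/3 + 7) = x + 7/3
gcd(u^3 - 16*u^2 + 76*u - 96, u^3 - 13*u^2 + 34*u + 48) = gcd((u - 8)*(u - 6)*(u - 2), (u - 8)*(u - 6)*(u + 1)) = u^2 - 14*u + 48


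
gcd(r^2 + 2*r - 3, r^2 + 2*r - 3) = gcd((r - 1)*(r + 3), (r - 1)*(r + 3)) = r^2 + 2*r - 3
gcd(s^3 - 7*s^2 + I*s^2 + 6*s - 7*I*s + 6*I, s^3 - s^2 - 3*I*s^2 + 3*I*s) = s - 1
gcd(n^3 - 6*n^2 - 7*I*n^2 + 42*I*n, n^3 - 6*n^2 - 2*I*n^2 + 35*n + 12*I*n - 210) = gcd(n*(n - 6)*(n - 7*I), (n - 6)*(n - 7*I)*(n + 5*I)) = n^2 + n*(-6 - 7*I) + 42*I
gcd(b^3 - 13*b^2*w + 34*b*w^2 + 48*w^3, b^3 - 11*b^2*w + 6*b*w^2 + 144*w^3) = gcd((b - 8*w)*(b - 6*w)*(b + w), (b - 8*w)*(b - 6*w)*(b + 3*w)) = b^2 - 14*b*w + 48*w^2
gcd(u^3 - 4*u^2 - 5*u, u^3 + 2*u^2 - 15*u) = u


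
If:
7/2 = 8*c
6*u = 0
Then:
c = 7/16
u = 0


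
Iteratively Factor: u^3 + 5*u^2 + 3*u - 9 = (u - 1)*(u^2 + 6*u + 9) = (u - 1)*(u + 3)*(u + 3)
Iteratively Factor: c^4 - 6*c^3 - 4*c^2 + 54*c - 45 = (c - 1)*(c^3 - 5*c^2 - 9*c + 45) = (c - 3)*(c - 1)*(c^2 - 2*c - 15) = (c - 3)*(c - 1)*(c + 3)*(c - 5)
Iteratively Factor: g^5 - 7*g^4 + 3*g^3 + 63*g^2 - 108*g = (g - 3)*(g^4 - 4*g^3 - 9*g^2 + 36*g) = (g - 3)^2*(g^3 - g^2 - 12*g) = (g - 4)*(g - 3)^2*(g^2 + 3*g) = g*(g - 4)*(g - 3)^2*(g + 3)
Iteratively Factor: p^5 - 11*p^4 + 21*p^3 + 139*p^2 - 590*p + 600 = (p - 2)*(p^4 - 9*p^3 + 3*p^2 + 145*p - 300) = (p - 5)*(p - 2)*(p^3 - 4*p^2 - 17*p + 60) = (p - 5)*(p - 2)*(p + 4)*(p^2 - 8*p + 15) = (p - 5)^2*(p - 2)*(p + 4)*(p - 3)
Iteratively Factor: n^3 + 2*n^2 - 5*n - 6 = (n - 2)*(n^2 + 4*n + 3) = (n - 2)*(n + 3)*(n + 1)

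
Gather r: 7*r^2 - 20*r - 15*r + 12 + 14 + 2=7*r^2 - 35*r + 28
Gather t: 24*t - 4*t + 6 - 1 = 20*t + 5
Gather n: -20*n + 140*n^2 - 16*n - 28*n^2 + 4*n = 112*n^2 - 32*n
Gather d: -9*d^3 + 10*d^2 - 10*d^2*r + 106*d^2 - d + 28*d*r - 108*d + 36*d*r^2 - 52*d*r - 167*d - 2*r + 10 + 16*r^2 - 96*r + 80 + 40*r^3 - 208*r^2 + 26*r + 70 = -9*d^3 + d^2*(116 - 10*r) + d*(36*r^2 - 24*r - 276) + 40*r^3 - 192*r^2 - 72*r + 160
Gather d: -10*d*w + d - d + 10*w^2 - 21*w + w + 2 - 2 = -10*d*w + 10*w^2 - 20*w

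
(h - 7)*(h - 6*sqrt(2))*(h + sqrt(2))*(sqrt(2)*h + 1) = sqrt(2)*h^4 - 7*sqrt(2)*h^3 - 9*h^3 - 17*sqrt(2)*h^2 + 63*h^2 - 12*h + 119*sqrt(2)*h + 84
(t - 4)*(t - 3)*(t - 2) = t^3 - 9*t^2 + 26*t - 24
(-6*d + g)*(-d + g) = 6*d^2 - 7*d*g + g^2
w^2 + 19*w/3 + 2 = (w + 1/3)*(w + 6)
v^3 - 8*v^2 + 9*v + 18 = (v - 6)*(v - 3)*(v + 1)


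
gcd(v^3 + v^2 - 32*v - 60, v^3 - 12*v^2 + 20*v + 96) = v^2 - 4*v - 12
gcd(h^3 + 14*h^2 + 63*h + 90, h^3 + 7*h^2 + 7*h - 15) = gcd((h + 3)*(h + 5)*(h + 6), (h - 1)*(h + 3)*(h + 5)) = h^2 + 8*h + 15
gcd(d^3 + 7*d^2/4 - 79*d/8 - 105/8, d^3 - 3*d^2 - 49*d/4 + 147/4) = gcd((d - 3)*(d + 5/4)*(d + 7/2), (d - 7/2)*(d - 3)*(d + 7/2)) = d^2 + d/2 - 21/2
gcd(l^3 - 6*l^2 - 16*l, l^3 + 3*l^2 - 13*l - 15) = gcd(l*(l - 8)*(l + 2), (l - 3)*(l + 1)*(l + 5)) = 1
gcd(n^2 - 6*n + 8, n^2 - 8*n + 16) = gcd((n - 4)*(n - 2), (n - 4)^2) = n - 4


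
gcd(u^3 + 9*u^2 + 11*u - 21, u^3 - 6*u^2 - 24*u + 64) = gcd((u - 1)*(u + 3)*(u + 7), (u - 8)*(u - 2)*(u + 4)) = 1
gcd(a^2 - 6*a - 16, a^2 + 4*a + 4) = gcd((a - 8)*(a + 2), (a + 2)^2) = a + 2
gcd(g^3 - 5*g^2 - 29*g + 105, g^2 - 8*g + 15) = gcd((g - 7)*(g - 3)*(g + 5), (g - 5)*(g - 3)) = g - 3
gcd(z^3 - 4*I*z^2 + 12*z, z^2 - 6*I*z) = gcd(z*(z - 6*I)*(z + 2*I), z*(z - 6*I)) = z^2 - 6*I*z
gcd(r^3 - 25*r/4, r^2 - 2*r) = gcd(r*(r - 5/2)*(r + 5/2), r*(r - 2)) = r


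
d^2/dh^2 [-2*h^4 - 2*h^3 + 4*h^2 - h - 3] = -24*h^2 - 12*h + 8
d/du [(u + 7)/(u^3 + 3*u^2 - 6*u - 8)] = (u^3 + 3*u^2 - 6*u - 3*(u + 7)*(u^2 + 2*u - 2) - 8)/(u^3 + 3*u^2 - 6*u - 8)^2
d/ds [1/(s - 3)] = -1/(s - 3)^2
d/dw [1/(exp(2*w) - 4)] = -2*exp(2*w)/(exp(2*w) - 4)^2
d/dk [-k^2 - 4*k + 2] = -2*k - 4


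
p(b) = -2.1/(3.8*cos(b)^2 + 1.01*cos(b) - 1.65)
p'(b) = -2.1*(7.6*sin(b)*cos(b) + 1.01*sin(b))/(3.8*cos(b)^2 + 1.01*cos(b) - 1.65)^2 = -(15.96*cos(b) + 2.121)*sin(b)/(3.8*cos(b)^2 + 1.01*cos(b) - 1.65)^2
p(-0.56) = -1.09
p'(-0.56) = 2.22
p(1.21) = 2.56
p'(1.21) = -10.79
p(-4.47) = 1.25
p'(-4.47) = 0.59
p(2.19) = 2.20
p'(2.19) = 6.36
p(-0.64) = -1.31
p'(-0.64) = 3.46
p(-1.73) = 1.22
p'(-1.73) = -0.14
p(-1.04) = 12.73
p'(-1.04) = 323.37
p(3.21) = -1.87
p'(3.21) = -0.75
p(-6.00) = -0.74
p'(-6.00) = -0.61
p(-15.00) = 9.37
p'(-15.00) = -129.41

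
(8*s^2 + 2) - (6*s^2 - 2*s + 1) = 2*s^2 + 2*s + 1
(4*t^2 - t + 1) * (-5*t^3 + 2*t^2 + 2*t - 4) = -20*t^5 + 13*t^4 + t^3 - 16*t^2 + 6*t - 4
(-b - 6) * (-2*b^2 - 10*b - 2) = 2*b^3 + 22*b^2 + 62*b + 12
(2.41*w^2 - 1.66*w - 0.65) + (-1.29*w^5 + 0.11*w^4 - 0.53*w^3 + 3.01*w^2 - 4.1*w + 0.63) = -1.29*w^5 + 0.11*w^4 - 0.53*w^3 + 5.42*w^2 - 5.76*w - 0.02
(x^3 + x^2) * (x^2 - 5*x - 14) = x^5 - 4*x^4 - 19*x^3 - 14*x^2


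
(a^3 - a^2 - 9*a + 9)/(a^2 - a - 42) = (-a^3 + a^2 + 9*a - 9)/(-a^2 + a + 42)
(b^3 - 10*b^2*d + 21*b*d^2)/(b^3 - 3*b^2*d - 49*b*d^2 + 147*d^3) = b/(b + 7*d)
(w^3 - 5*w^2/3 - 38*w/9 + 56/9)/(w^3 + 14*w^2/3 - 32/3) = (w - 7/3)/(w + 4)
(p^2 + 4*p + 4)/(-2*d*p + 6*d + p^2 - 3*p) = (p^2 + 4*p + 4)/(-2*d*p + 6*d + p^2 - 3*p)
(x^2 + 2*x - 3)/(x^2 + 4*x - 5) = (x + 3)/(x + 5)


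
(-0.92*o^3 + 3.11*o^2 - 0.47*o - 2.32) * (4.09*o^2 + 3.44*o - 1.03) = -3.7628*o^5 + 9.5551*o^4 + 9.7237*o^3 - 14.3089*o^2 - 7.4967*o + 2.3896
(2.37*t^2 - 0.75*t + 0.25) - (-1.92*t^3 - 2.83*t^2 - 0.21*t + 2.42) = 1.92*t^3 + 5.2*t^2 - 0.54*t - 2.17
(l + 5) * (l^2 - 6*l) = l^3 - l^2 - 30*l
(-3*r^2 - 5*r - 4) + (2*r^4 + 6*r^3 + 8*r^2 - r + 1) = 2*r^4 + 6*r^3 + 5*r^2 - 6*r - 3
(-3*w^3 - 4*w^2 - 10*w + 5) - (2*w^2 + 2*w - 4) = -3*w^3 - 6*w^2 - 12*w + 9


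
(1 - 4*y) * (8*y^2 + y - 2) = -32*y^3 + 4*y^2 + 9*y - 2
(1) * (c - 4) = c - 4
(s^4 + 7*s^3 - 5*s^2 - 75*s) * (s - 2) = s^5 + 5*s^4 - 19*s^3 - 65*s^2 + 150*s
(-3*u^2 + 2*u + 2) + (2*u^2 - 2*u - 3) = -u^2 - 1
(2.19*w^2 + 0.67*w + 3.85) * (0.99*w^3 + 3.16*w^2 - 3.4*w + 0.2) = 2.1681*w^5 + 7.5837*w^4 - 1.5173*w^3 + 10.326*w^2 - 12.956*w + 0.77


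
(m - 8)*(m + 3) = m^2 - 5*m - 24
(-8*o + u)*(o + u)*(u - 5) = -8*o^2*u + 40*o^2 - 7*o*u^2 + 35*o*u + u^3 - 5*u^2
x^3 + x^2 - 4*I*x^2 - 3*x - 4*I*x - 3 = (x + 1)*(x - 3*I)*(x - I)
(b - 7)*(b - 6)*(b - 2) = b^3 - 15*b^2 + 68*b - 84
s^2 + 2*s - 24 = (s - 4)*(s + 6)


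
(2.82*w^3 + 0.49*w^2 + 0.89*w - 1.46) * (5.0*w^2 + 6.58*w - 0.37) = 14.1*w^5 + 21.0056*w^4 + 6.6308*w^3 - 1.6251*w^2 - 9.9361*w + 0.5402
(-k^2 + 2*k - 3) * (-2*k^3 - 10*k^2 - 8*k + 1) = 2*k^5 + 6*k^4 - 6*k^3 + 13*k^2 + 26*k - 3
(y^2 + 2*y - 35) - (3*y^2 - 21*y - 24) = -2*y^2 + 23*y - 11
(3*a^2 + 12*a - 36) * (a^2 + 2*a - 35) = 3*a^4 + 18*a^3 - 117*a^2 - 492*a + 1260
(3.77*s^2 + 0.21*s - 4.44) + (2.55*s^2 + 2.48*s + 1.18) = 6.32*s^2 + 2.69*s - 3.26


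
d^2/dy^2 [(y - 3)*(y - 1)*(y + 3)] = 6*y - 2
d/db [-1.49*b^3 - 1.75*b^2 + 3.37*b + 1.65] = -4.47*b^2 - 3.5*b + 3.37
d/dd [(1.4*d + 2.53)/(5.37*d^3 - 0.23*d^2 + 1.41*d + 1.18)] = (-15.036*d^3 - 40.4363*d^2 + 1.1638*d - 1.9153)/(28.8369*d^6 - 2.4702*d^5 + 15.1963*d^4 + 12.0246*d^3 + 1.4453*d^2 + 3.3276*d + 1.3924)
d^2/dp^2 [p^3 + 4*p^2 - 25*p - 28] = 6*p + 8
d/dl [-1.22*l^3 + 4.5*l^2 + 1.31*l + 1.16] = -3.66*l^2 + 9.0*l + 1.31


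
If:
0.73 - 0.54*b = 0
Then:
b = 1.35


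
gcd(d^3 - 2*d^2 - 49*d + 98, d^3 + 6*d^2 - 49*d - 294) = d^2 - 49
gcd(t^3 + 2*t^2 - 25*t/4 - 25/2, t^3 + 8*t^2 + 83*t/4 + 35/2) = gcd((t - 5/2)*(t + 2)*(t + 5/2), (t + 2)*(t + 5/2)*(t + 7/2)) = t^2 + 9*t/2 + 5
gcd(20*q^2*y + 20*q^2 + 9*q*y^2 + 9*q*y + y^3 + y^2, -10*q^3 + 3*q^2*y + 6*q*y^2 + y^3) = 5*q + y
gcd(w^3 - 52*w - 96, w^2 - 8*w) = w - 8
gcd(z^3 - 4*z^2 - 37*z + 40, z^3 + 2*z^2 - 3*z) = z - 1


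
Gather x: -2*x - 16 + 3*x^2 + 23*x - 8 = 3*x^2 + 21*x - 24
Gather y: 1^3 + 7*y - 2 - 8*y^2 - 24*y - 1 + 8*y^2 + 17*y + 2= 0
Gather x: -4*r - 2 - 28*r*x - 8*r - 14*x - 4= -12*r + x*(-28*r - 14) - 6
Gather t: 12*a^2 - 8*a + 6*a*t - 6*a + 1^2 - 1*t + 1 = 12*a^2 - 14*a + t*(6*a - 1) + 2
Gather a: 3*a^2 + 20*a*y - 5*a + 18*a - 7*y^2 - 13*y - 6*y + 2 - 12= 3*a^2 + a*(20*y + 13) - 7*y^2 - 19*y - 10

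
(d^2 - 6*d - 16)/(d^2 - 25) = (d^2 - 6*d - 16)/(d^2 - 25)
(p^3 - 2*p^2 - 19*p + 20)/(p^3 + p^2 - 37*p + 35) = (p + 4)/(p + 7)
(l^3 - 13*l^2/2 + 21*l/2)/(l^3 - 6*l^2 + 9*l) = (l - 7/2)/(l - 3)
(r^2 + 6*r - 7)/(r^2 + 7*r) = (r - 1)/r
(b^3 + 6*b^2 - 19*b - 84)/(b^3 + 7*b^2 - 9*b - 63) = (b - 4)/(b - 3)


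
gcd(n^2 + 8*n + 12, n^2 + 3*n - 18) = n + 6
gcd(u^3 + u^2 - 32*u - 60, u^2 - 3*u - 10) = u + 2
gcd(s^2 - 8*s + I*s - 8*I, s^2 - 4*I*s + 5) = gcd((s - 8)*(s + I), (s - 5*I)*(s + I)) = s + I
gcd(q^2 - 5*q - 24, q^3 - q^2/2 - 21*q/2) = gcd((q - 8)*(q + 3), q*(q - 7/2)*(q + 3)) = q + 3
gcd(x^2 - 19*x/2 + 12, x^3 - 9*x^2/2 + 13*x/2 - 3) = x - 3/2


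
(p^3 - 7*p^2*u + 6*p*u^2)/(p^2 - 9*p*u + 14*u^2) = p*(p^2 - 7*p*u + 6*u^2)/(p^2 - 9*p*u + 14*u^2)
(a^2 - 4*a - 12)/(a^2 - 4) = (a - 6)/(a - 2)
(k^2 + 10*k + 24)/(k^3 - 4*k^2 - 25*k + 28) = (k + 6)/(k^2 - 8*k + 7)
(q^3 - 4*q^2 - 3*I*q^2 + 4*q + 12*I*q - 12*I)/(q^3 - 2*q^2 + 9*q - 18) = (q - 2)/(q + 3*I)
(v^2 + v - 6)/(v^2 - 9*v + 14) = (v + 3)/(v - 7)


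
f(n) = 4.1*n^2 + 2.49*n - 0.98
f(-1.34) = 3.05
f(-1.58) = 5.32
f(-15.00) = 884.17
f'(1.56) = 15.28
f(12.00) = 619.30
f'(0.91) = 9.95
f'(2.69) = 24.55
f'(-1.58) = -10.47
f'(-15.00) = -120.51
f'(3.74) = 33.16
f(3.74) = 65.68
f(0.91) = 4.68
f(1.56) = 12.88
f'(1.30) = 13.15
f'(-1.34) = -8.50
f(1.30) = 9.19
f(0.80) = 3.64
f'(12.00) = 100.89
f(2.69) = 35.39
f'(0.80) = 9.05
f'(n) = 8.2*n + 2.49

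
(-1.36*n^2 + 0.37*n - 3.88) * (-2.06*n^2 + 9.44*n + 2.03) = 2.8016*n^4 - 13.6006*n^3 + 8.7248*n^2 - 35.8761*n - 7.8764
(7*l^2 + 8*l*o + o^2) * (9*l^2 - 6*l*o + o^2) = 63*l^4 + 30*l^3*o - 32*l^2*o^2 + 2*l*o^3 + o^4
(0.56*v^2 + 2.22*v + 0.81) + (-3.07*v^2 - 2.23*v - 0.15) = -2.51*v^2 - 0.00999999999999979*v + 0.66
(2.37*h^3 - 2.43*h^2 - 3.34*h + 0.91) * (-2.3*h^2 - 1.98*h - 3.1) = -5.451*h^5 + 0.896399999999999*h^4 + 5.1464*h^3 + 12.0532*h^2 + 8.5522*h - 2.821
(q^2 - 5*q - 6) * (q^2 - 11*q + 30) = q^4 - 16*q^3 + 79*q^2 - 84*q - 180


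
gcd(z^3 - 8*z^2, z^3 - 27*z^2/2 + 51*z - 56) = z - 8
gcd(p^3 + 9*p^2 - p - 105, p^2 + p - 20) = p + 5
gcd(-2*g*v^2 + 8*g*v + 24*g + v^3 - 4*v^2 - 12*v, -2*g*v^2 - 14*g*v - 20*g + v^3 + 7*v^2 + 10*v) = -2*g*v - 4*g + v^2 + 2*v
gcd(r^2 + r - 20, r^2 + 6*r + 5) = r + 5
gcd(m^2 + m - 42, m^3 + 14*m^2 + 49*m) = m + 7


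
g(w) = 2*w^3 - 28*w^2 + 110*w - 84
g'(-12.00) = 1646.00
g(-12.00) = -8892.00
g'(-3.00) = 332.00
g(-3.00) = -720.00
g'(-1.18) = 184.43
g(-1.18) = -256.07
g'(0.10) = 104.46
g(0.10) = -73.28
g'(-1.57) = 212.71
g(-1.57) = -333.46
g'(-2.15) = 258.14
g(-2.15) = -469.81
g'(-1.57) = 212.71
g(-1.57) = -333.46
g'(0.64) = 76.62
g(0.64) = -24.54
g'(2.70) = 2.54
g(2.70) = 48.25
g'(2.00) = 22.00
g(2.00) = 40.00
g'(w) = 6*w^2 - 56*w + 110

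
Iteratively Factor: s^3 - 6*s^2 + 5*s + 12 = (s - 4)*(s^2 - 2*s - 3) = (s - 4)*(s - 3)*(s + 1)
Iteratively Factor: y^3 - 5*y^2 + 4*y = (y)*(y^2 - 5*y + 4) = y*(y - 4)*(y - 1)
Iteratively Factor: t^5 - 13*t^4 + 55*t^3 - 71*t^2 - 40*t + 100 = (t - 2)*(t^4 - 11*t^3 + 33*t^2 - 5*t - 50) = (t - 5)*(t - 2)*(t^3 - 6*t^2 + 3*t + 10) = (t - 5)*(t - 2)^2*(t^2 - 4*t - 5) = (t - 5)*(t - 2)^2*(t + 1)*(t - 5)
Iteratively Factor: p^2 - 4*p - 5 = (p - 5)*(p + 1)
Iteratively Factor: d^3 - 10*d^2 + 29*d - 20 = (d - 1)*(d^2 - 9*d + 20) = (d - 5)*(d - 1)*(d - 4)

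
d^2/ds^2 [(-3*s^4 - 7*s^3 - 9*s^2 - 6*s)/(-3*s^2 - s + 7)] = 2*(27*s^6 + 27*s^5 - 180*s^4 + 13*s^3 + 1302*s^2 + 1407*s + 483)/(27*s^6 + 27*s^5 - 180*s^4 - 125*s^3 + 420*s^2 + 147*s - 343)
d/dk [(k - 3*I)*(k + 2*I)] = 2*k - I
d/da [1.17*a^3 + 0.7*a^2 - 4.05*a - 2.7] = 3.51*a^2 + 1.4*a - 4.05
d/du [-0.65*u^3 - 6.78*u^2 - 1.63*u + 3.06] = -1.95*u^2 - 13.56*u - 1.63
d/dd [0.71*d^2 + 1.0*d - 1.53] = 1.42*d + 1.0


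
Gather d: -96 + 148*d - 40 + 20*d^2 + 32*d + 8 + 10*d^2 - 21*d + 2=30*d^2 + 159*d - 126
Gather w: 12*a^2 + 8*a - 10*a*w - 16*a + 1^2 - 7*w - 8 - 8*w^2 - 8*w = 12*a^2 - 8*a - 8*w^2 + w*(-10*a - 15) - 7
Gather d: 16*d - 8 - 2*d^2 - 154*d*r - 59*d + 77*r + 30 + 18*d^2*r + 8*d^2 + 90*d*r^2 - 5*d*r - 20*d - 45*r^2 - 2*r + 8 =d^2*(18*r + 6) + d*(90*r^2 - 159*r - 63) - 45*r^2 + 75*r + 30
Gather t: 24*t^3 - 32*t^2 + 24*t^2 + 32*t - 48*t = 24*t^3 - 8*t^2 - 16*t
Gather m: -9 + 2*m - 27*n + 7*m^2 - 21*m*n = 7*m^2 + m*(2 - 21*n) - 27*n - 9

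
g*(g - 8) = g^2 - 8*g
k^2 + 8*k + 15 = (k + 3)*(k + 5)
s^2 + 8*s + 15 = (s + 3)*(s + 5)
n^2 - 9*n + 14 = (n - 7)*(n - 2)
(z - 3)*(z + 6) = z^2 + 3*z - 18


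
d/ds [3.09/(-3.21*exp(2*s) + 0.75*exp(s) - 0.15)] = (19.8378*exp(s) - 2.3175)*exp(s)/(3.21*exp(2*s) - 0.75*exp(s) + 0.15)^2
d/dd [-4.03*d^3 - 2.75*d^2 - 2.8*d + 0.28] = -12.09*d^2 - 5.5*d - 2.8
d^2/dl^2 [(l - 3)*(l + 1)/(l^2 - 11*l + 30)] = 6*(3*l^3 - 33*l^2 + 93*l - 11)/(l^6 - 33*l^5 + 453*l^4 - 3311*l^3 + 13590*l^2 - 29700*l + 27000)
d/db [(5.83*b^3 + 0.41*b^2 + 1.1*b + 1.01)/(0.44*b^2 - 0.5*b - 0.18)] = (2.5652*b^4 - 5.83*b^3 - 3.8372*b^2 - 1.0364*b + 0.307)/(0.1936*b^4 - 0.44*b^3 + 0.0916*b^2 + 0.18*b + 0.0324)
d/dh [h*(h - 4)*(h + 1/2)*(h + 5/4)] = 4*h^3 - 27*h^2/4 - 51*h/4 - 5/2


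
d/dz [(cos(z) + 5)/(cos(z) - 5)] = 10*sin(z)/(cos(z) - 5)^2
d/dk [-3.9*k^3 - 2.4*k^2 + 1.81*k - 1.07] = -11.7*k^2 - 4.8*k + 1.81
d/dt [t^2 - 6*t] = 2*t - 6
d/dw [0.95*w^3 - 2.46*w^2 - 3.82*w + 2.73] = 2.85*w^2 - 4.92*w - 3.82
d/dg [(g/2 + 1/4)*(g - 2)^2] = (g/2 - 1)*(3*g - 1)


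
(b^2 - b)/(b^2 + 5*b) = (b - 1)/(b + 5)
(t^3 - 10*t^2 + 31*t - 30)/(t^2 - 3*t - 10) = (t^2 - 5*t + 6)/(t + 2)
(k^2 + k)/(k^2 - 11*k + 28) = k*(k + 1)/(k^2 - 11*k + 28)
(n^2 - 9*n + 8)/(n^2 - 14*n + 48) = (n - 1)/(n - 6)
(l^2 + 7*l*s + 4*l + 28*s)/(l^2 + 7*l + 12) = (l + 7*s)/(l + 3)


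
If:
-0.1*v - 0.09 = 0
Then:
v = -0.90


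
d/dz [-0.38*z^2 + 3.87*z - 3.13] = 3.87 - 0.76*z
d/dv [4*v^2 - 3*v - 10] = 8*v - 3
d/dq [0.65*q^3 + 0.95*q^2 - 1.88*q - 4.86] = 1.95*q^2 + 1.9*q - 1.88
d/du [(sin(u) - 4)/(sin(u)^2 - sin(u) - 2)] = (8*sin(u) + cos(u)^2 - 7)*cos(u)/(sin(u) + cos(u)^2 + 1)^2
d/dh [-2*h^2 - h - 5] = -4*h - 1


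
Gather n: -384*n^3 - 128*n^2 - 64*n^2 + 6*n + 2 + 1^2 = -384*n^3 - 192*n^2 + 6*n + 3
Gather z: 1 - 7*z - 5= -7*z - 4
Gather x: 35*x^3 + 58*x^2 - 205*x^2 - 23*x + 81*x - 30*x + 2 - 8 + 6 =35*x^3 - 147*x^2 + 28*x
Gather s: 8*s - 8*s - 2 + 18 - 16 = 0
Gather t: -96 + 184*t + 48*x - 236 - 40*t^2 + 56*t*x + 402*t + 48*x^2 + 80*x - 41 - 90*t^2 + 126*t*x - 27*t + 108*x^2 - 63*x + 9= -130*t^2 + t*(182*x + 559) + 156*x^2 + 65*x - 364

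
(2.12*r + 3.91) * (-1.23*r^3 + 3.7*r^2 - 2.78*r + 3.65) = -2.6076*r^4 + 3.0347*r^3 + 8.5734*r^2 - 3.1318*r + 14.2715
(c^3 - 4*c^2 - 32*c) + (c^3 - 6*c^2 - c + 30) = 2*c^3 - 10*c^2 - 33*c + 30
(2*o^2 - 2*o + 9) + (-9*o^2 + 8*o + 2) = -7*o^2 + 6*o + 11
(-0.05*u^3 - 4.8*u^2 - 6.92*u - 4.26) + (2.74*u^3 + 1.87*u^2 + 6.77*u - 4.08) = 2.69*u^3 - 2.93*u^2 - 0.15*u - 8.34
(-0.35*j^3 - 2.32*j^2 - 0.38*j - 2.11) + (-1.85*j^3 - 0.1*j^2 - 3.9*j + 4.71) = -2.2*j^3 - 2.42*j^2 - 4.28*j + 2.6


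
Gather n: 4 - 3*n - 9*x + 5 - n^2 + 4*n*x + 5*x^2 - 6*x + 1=-n^2 + n*(4*x - 3) + 5*x^2 - 15*x + 10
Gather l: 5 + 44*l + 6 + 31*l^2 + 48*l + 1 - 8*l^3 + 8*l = -8*l^3 + 31*l^2 + 100*l + 12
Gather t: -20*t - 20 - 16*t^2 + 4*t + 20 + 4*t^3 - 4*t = 4*t^3 - 16*t^2 - 20*t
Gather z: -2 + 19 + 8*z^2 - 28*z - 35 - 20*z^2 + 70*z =-12*z^2 + 42*z - 18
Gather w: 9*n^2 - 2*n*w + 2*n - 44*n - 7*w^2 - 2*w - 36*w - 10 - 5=9*n^2 - 42*n - 7*w^2 + w*(-2*n - 38) - 15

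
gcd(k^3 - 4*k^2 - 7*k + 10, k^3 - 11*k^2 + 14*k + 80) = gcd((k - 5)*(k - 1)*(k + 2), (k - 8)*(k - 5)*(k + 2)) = k^2 - 3*k - 10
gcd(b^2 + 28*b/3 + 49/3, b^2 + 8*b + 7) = b + 7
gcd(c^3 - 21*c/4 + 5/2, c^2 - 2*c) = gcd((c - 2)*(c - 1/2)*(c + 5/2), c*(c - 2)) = c - 2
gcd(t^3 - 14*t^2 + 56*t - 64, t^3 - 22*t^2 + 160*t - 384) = t - 8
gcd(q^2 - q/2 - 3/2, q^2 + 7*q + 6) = q + 1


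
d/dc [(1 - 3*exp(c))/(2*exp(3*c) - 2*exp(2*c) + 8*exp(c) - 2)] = ((3*exp(c) - 1)*(3*exp(2*c) - 2*exp(c) + 4) - 3*exp(3*c) + 3*exp(2*c) - 12*exp(c) + 3)*exp(c)/(2*(exp(3*c) - exp(2*c) + 4*exp(c) - 1)^2)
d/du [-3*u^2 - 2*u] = -6*u - 2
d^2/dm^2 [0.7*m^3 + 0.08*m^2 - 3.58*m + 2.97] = 4.2*m + 0.16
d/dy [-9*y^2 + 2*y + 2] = 2 - 18*y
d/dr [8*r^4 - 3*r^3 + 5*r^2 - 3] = r*(32*r^2 - 9*r + 10)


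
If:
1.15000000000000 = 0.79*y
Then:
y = 1.46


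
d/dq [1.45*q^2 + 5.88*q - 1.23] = 2.9*q + 5.88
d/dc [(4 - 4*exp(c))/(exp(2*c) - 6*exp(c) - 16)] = 4*(-2*(1 - exp(c))*(exp(c) - 3) - exp(2*c) + 6*exp(c) + 16)*exp(c)/(-exp(2*c) + 6*exp(c) + 16)^2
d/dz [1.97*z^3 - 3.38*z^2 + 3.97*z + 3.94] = 5.91*z^2 - 6.76*z + 3.97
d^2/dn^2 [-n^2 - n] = -2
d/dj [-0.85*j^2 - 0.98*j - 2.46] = -1.7*j - 0.98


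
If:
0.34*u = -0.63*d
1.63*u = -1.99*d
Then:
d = 0.00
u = 0.00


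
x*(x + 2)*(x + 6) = x^3 + 8*x^2 + 12*x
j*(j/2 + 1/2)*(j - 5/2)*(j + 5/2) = j^4/2 + j^3/2 - 25*j^2/8 - 25*j/8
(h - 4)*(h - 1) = h^2 - 5*h + 4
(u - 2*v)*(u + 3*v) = u^2 + u*v - 6*v^2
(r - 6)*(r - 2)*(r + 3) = r^3 - 5*r^2 - 12*r + 36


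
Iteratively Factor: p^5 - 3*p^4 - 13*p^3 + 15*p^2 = (p)*(p^4 - 3*p^3 - 13*p^2 + 15*p) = p*(p + 3)*(p^3 - 6*p^2 + 5*p) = p^2*(p + 3)*(p^2 - 6*p + 5) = p^2*(p - 5)*(p + 3)*(p - 1)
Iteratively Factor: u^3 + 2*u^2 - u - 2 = (u + 2)*(u^2 - 1) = (u - 1)*(u + 2)*(u + 1)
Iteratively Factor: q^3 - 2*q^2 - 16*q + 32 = (q - 4)*(q^2 + 2*q - 8) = (q - 4)*(q + 4)*(q - 2)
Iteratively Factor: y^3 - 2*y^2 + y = (y - 1)*(y^2 - y) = y*(y - 1)*(y - 1)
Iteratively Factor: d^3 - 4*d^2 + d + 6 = (d - 2)*(d^2 - 2*d - 3) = (d - 2)*(d + 1)*(d - 3)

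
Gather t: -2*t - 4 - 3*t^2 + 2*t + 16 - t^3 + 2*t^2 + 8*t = -t^3 - t^2 + 8*t + 12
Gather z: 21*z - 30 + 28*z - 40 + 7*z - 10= 56*z - 80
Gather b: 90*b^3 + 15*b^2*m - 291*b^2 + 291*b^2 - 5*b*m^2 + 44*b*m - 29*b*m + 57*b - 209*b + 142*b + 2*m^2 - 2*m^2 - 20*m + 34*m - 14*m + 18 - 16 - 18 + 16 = 90*b^3 + 15*b^2*m + b*(-5*m^2 + 15*m - 10)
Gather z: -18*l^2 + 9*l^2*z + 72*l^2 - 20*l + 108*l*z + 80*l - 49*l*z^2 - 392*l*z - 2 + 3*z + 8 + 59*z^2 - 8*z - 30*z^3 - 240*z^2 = 54*l^2 + 60*l - 30*z^3 + z^2*(-49*l - 181) + z*(9*l^2 - 284*l - 5) + 6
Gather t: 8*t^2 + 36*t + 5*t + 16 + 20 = 8*t^2 + 41*t + 36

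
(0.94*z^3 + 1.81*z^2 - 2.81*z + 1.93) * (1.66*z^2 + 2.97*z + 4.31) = 1.5604*z^5 + 5.7964*z^4 + 4.7625*z^3 + 2.6592*z^2 - 6.379*z + 8.3183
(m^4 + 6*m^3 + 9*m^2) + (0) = m^4 + 6*m^3 + 9*m^2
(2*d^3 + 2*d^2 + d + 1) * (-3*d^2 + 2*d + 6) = -6*d^5 - 2*d^4 + 13*d^3 + 11*d^2 + 8*d + 6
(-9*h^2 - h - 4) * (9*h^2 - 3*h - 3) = -81*h^4 + 18*h^3 - 6*h^2 + 15*h + 12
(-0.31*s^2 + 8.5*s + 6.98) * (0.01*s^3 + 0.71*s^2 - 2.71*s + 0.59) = -0.0031*s^5 - 0.1351*s^4 + 6.9449*s^3 - 18.2621*s^2 - 13.9008*s + 4.1182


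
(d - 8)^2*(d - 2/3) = d^3 - 50*d^2/3 + 224*d/3 - 128/3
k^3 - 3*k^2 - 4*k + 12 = (k - 3)*(k - 2)*(k + 2)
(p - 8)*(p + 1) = p^2 - 7*p - 8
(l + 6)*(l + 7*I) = l^2 + 6*l + 7*I*l + 42*I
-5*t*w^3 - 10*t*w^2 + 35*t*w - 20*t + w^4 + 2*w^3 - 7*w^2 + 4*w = (-5*t + w)*(w - 1)^2*(w + 4)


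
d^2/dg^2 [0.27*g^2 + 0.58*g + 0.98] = 0.540000000000000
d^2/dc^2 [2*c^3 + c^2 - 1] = 12*c + 2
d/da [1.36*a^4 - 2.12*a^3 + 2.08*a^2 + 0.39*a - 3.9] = 5.44*a^3 - 6.36*a^2 + 4.16*a + 0.39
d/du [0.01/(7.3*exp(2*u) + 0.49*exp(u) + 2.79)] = (-0.146*exp(u) - 0.0049)*exp(u)/(7.3*exp(2*u) + 0.49*exp(u) + 2.79)^2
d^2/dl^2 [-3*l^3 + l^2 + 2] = 2 - 18*l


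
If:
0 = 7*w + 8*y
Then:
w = -8*y/7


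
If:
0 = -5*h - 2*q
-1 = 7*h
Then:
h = -1/7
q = 5/14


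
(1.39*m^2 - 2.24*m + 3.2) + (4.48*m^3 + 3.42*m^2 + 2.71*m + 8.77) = 4.48*m^3 + 4.81*m^2 + 0.47*m + 11.97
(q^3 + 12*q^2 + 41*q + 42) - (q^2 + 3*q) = q^3 + 11*q^2 + 38*q + 42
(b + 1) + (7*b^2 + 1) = 7*b^2 + b + 2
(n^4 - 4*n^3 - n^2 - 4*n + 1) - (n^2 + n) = n^4 - 4*n^3 - 2*n^2 - 5*n + 1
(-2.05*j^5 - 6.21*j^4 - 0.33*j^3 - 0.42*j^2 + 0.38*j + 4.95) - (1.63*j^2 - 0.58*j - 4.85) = -2.05*j^5 - 6.21*j^4 - 0.33*j^3 - 2.05*j^2 + 0.96*j + 9.8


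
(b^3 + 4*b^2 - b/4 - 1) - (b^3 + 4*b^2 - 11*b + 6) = 43*b/4 - 7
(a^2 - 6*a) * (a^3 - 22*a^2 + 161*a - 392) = a^5 - 28*a^4 + 293*a^3 - 1358*a^2 + 2352*a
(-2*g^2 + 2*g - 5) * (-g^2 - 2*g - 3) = 2*g^4 + 2*g^3 + 7*g^2 + 4*g + 15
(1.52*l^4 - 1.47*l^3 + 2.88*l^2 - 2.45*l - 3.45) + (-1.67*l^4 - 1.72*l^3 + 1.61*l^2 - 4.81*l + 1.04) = -0.15*l^4 - 3.19*l^3 + 4.49*l^2 - 7.26*l - 2.41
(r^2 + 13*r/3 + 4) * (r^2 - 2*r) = r^4 + 7*r^3/3 - 14*r^2/3 - 8*r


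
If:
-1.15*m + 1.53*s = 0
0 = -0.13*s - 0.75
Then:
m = -7.68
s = -5.77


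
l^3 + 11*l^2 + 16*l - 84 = (l - 2)*(l + 6)*(l + 7)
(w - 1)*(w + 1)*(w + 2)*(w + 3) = w^4 + 5*w^3 + 5*w^2 - 5*w - 6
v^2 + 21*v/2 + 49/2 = (v + 7/2)*(v + 7)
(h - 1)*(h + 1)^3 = h^4 + 2*h^3 - 2*h - 1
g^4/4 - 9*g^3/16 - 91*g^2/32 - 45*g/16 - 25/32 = (g/2 + 1/4)*(g/2 + 1/2)*(g - 5)*(g + 5/4)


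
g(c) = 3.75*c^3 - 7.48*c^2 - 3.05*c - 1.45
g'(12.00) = 1437.43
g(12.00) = 5364.83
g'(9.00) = 773.56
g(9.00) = 2098.97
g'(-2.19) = 83.67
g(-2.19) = -70.03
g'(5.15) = 218.28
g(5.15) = 296.67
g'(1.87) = 8.31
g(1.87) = -8.79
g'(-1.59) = 49.18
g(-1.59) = -30.58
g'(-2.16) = 81.75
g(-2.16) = -67.55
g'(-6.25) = 529.90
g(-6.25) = -1190.10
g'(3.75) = 99.05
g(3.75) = 79.68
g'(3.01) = 53.85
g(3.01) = 23.87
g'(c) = 11.25*c^2 - 14.96*c - 3.05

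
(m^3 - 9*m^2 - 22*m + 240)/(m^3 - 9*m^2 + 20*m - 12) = (m^2 - 3*m - 40)/(m^2 - 3*m + 2)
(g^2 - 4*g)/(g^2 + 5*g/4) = 4*(g - 4)/(4*g + 5)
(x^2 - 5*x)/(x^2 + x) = (x - 5)/(x + 1)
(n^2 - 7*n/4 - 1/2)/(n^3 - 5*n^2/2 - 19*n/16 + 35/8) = 4*(4*n + 1)/(16*n^2 - 8*n - 35)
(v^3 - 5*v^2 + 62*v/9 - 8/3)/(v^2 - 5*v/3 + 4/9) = (3*v^2 - 11*v + 6)/(3*v - 1)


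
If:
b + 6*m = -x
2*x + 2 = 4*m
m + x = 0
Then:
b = -5/3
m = 1/3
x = -1/3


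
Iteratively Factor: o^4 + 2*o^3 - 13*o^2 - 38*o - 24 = (o + 2)*(o^3 - 13*o - 12) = (o + 1)*(o + 2)*(o^2 - o - 12) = (o - 4)*(o + 1)*(o + 2)*(o + 3)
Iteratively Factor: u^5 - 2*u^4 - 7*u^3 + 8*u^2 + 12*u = (u - 3)*(u^4 + u^3 - 4*u^2 - 4*u) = (u - 3)*(u - 2)*(u^3 + 3*u^2 + 2*u) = u*(u - 3)*(u - 2)*(u^2 + 3*u + 2) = u*(u - 3)*(u - 2)*(u + 2)*(u + 1)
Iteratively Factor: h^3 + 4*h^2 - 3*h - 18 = (h + 3)*(h^2 + h - 6) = (h - 2)*(h + 3)*(h + 3)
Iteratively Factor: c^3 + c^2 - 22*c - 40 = (c + 2)*(c^2 - c - 20) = (c + 2)*(c + 4)*(c - 5)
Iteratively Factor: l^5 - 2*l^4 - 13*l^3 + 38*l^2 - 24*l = (l - 1)*(l^4 - l^3 - 14*l^2 + 24*l) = l*(l - 1)*(l^3 - l^2 - 14*l + 24) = l*(l - 1)*(l + 4)*(l^2 - 5*l + 6) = l*(l - 2)*(l - 1)*(l + 4)*(l - 3)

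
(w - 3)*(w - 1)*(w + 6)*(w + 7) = w^4 + 9*w^3 - 7*w^2 - 129*w + 126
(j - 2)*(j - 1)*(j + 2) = j^3 - j^2 - 4*j + 4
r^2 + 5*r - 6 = (r - 1)*(r + 6)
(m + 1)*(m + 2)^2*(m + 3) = m^4 + 8*m^3 + 23*m^2 + 28*m + 12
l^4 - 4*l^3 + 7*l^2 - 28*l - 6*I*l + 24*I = (l - 4)*(l - 2*I)*(l - I)*(l + 3*I)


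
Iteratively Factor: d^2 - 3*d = (d - 3)*(d)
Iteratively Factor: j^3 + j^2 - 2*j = (j - 1)*(j^2 + 2*j) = j*(j - 1)*(j + 2)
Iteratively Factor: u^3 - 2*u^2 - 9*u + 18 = (u - 2)*(u^2 - 9) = (u - 3)*(u - 2)*(u + 3)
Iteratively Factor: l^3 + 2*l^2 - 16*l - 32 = (l + 2)*(l^2 - 16) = (l - 4)*(l + 2)*(l + 4)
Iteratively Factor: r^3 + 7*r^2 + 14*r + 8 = (r + 1)*(r^2 + 6*r + 8) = (r + 1)*(r + 4)*(r + 2)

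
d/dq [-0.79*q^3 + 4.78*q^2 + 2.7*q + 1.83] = -2.37*q^2 + 9.56*q + 2.7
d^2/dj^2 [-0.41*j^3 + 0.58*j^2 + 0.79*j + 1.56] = 1.16 - 2.46*j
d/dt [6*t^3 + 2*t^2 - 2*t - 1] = 18*t^2 + 4*t - 2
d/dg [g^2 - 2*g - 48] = 2*g - 2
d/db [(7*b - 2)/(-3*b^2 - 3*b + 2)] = (21*b^2 - 12*b + 8)/(9*b^4 + 18*b^3 - 3*b^2 - 12*b + 4)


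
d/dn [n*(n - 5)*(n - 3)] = 3*n^2 - 16*n + 15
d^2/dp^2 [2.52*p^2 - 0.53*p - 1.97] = 5.04000000000000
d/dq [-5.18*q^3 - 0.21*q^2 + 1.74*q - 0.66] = -15.54*q^2 - 0.42*q + 1.74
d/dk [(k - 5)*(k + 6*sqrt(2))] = 2*k - 5 + 6*sqrt(2)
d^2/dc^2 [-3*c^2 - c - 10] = -6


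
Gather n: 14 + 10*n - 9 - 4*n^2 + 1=-4*n^2 + 10*n + 6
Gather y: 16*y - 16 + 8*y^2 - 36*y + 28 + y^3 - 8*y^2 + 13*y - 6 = y^3 - 7*y + 6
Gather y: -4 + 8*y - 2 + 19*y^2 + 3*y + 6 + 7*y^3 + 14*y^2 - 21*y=7*y^3 + 33*y^2 - 10*y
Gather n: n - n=0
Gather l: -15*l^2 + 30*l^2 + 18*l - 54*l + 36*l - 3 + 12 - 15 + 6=15*l^2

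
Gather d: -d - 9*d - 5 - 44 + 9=-10*d - 40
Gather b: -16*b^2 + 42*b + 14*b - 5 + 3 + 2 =-16*b^2 + 56*b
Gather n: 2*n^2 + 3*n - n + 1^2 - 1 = 2*n^2 + 2*n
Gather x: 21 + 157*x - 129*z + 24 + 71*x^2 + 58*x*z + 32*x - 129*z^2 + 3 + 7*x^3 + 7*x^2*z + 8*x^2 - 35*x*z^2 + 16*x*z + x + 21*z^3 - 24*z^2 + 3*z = 7*x^3 + x^2*(7*z + 79) + x*(-35*z^2 + 74*z + 190) + 21*z^3 - 153*z^2 - 126*z + 48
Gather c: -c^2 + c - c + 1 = 1 - c^2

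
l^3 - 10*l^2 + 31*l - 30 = (l - 5)*(l - 3)*(l - 2)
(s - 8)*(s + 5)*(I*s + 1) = I*s^3 + s^2 - 3*I*s^2 - 3*s - 40*I*s - 40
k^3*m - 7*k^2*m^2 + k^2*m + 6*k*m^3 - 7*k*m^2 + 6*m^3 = (k - 6*m)*(k - m)*(k*m + m)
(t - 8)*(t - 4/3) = t^2 - 28*t/3 + 32/3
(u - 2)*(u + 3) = u^2 + u - 6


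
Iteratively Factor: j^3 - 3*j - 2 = (j - 2)*(j^2 + 2*j + 1) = (j - 2)*(j + 1)*(j + 1)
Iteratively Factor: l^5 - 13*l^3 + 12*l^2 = (l - 3)*(l^4 + 3*l^3 - 4*l^2) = l*(l - 3)*(l^3 + 3*l^2 - 4*l) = l*(l - 3)*(l - 1)*(l^2 + 4*l) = l*(l - 3)*(l - 1)*(l + 4)*(l)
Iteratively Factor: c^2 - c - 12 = (c + 3)*(c - 4)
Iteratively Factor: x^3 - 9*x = (x)*(x^2 - 9) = x*(x - 3)*(x + 3)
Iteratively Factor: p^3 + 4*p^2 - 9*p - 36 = (p - 3)*(p^2 + 7*p + 12) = (p - 3)*(p + 3)*(p + 4)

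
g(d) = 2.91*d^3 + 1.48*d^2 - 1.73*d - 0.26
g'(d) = 8.73*d^2 + 2.96*d - 1.73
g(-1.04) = -0.13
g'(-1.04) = 4.63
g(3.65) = 154.65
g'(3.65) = 125.38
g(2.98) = 84.74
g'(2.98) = 84.62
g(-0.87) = 0.45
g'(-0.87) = 2.30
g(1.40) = 8.20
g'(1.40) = 19.52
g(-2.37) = -26.58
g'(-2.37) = 40.29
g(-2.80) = -47.69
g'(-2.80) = 58.43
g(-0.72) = 0.67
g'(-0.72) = 0.66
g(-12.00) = -4794.86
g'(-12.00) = 1219.87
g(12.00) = 5220.58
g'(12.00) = 1290.91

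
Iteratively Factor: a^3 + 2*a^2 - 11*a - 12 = (a + 4)*(a^2 - 2*a - 3) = (a + 1)*(a + 4)*(a - 3)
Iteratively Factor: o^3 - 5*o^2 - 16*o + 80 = (o + 4)*(o^2 - 9*o + 20) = (o - 4)*(o + 4)*(o - 5)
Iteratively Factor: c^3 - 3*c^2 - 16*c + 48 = (c - 3)*(c^2 - 16) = (c - 3)*(c + 4)*(c - 4)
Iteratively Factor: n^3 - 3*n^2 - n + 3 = (n - 1)*(n^2 - 2*n - 3) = (n - 3)*(n - 1)*(n + 1)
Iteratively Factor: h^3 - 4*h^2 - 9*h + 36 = (h + 3)*(h^2 - 7*h + 12) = (h - 4)*(h + 3)*(h - 3)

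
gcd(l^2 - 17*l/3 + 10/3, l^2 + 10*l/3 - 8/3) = l - 2/3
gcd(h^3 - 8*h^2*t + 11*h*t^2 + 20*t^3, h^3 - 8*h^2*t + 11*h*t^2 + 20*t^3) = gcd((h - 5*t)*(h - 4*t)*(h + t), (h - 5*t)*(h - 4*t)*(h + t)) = h^3 - 8*h^2*t + 11*h*t^2 + 20*t^3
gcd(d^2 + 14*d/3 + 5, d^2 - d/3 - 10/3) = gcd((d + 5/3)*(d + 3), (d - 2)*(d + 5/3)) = d + 5/3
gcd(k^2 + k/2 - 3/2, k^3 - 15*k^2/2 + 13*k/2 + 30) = k + 3/2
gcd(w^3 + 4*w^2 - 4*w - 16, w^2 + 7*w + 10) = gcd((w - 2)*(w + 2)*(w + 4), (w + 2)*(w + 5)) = w + 2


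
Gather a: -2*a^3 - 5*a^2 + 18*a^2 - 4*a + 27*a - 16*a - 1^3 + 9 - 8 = -2*a^3 + 13*a^2 + 7*a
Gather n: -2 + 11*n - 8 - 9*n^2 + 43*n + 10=-9*n^2 + 54*n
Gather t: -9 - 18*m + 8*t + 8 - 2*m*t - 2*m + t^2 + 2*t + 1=-20*m + t^2 + t*(10 - 2*m)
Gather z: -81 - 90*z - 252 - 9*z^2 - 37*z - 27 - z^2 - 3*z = -10*z^2 - 130*z - 360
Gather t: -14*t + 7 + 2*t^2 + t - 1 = 2*t^2 - 13*t + 6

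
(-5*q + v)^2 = 25*q^2 - 10*q*v + v^2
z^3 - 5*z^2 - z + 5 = (z - 5)*(z - 1)*(z + 1)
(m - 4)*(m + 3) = m^2 - m - 12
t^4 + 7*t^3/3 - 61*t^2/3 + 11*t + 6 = (t - 3)*(t - 1)*(t + 1/3)*(t + 6)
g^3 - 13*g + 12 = (g - 3)*(g - 1)*(g + 4)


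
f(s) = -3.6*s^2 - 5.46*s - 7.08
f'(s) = -7.2*s - 5.46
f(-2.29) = -13.46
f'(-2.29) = 11.03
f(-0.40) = -5.47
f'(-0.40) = -2.58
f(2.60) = -45.61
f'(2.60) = -24.18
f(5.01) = -124.79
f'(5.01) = -41.53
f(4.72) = -113.05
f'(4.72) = -39.44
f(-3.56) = -33.27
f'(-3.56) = 20.17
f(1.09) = -17.31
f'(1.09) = -13.31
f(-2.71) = -18.72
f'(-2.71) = 14.05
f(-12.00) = -459.96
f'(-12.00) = 80.94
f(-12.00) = -459.96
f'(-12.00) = 80.94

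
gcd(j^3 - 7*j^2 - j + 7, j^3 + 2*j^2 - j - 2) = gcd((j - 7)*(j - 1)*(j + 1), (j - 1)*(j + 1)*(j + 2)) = j^2 - 1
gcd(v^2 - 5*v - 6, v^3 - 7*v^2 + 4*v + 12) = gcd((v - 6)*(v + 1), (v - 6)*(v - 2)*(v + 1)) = v^2 - 5*v - 6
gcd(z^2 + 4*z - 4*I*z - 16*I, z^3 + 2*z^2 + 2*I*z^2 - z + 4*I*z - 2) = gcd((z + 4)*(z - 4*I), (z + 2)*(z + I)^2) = 1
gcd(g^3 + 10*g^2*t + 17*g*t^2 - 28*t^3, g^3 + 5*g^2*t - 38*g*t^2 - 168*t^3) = g^2 + 11*g*t + 28*t^2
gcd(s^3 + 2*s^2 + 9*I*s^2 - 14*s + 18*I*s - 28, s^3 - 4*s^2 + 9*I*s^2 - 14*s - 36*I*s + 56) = s^2 + 9*I*s - 14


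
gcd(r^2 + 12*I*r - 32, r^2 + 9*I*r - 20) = r + 4*I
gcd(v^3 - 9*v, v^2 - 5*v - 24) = v + 3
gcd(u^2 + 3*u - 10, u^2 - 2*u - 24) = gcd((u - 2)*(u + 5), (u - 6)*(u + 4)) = 1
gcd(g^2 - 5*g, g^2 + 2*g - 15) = 1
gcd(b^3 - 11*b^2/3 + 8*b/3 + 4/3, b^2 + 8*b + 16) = 1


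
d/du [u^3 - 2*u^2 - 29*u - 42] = 3*u^2 - 4*u - 29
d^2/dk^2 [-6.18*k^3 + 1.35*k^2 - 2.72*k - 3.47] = 2.7 - 37.08*k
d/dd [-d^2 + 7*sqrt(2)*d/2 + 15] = -2*d + 7*sqrt(2)/2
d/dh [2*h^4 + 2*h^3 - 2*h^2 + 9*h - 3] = 8*h^3 + 6*h^2 - 4*h + 9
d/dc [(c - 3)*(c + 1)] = 2*c - 2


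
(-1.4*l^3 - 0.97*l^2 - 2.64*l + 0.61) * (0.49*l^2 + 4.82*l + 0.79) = -0.686*l^5 - 7.2233*l^4 - 7.075*l^3 - 13.1922*l^2 + 0.8546*l + 0.4819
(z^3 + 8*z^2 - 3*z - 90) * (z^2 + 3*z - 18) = z^5 + 11*z^4 + 3*z^3 - 243*z^2 - 216*z + 1620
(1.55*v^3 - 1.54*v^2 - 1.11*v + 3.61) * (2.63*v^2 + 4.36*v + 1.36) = 4.0765*v^5 + 2.7078*v^4 - 7.5257*v^3 + 2.5603*v^2 + 14.23*v + 4.9096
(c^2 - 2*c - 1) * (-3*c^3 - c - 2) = -3*c^5 + 6*c^4 + 2*c^3 + 5*c + 2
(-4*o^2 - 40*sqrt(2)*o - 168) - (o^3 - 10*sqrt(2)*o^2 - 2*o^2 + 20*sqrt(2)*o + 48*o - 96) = -o^3 - 2*o^2 + 10*sqrt(2)*o^2 - 60*sqrt(2)*o - 48*o - 72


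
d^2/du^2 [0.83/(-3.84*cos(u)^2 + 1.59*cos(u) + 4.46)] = (-48.955392*(1 - cos(u)^2)^2 + 15.202944*cos(u)^3 - 83.435667*cos(u)^2 - 24.520026*cos(u) + 81.581862)/(-3.84*cos(u)^2 + 1.59*cos(u) + 4.46)^3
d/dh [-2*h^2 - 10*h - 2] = -4*h - 10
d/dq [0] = 0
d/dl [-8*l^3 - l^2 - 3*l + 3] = -24*l^2 - 2*l - 3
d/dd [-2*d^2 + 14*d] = 14 - 4*d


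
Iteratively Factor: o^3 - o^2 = (o)*(o^2 - o) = o*(o - 1)*(o)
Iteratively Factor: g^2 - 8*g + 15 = (g - 3)*(g - 5)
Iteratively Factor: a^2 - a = (a)*(a - 1)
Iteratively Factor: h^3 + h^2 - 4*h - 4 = (h + 1)*(h^2 - 4) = (h + 1)*(h + 2)*(h - 2)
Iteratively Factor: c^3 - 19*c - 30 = (c + 3)*(c^2 - 3*c - 10) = (c + 2)*(c + 3)*(c - 5)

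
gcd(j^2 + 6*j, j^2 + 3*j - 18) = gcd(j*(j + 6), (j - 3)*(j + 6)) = j + 6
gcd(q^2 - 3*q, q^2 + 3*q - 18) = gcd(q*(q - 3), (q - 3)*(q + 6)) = q - 3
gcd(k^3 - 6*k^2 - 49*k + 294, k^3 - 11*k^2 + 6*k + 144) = k - 6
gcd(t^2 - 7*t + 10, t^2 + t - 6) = t - 2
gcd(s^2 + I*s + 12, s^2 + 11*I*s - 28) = s + 4*I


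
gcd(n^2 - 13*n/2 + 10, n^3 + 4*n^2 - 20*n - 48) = n - 4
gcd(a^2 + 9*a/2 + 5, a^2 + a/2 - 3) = a + 2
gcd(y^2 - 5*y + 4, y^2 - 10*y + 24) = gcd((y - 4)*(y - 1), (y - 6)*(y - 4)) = y - 4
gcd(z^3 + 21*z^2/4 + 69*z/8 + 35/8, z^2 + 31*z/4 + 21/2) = z + 7/4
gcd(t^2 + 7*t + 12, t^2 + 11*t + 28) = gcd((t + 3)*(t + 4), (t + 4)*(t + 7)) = t + 4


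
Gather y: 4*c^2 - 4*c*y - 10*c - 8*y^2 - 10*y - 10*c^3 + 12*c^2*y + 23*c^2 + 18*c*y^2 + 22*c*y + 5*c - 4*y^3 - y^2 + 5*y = -10*c^3 + 27*c^2 - 5*c - 4*y^3 + y^2*(18*c - 9) + y*(12*c^2 + 18*c - 5)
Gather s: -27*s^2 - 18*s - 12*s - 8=-27*s^2 - 30*s - 8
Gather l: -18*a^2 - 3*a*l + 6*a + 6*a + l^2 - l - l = -18*a^2 + 12*a + l^2 + l*(-3*a - 2)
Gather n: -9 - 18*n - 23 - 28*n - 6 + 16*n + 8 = -30*n - 30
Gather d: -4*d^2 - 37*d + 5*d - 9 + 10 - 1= -4*d^2 - 32*d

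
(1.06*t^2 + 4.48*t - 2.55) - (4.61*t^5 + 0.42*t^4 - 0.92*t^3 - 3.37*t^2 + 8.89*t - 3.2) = -4.61*t^5 - 0.42*t^4 + 0.92*t^3 + 4.43*t^2 - 4.41*t + 0.65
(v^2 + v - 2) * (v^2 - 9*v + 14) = v^4 - 8*v^3 + 3*v^2 + 32*v - 28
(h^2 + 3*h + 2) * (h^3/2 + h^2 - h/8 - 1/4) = h^5/2 + 5*h^4/2 + 31*h^3/8 + 11*h^2/8 - h - 1/2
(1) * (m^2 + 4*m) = m^2 + 4*m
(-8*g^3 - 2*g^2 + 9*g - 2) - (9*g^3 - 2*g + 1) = -17*g^3 - 2*g^2 + 11*g - 3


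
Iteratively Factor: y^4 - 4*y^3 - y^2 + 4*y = (y + 1)*(y^3 - 5*y^2 + 4*y) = (y - 1)*(y + 1)*(y^2 - 4*y) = (y - 4)*(y - 1)*(y + 1)*(y)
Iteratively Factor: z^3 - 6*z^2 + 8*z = (z - 2)*(z^2 - 4*z) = (z - 4)*(z - 2)*(z)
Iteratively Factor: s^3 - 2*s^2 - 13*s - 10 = (s + 1)*(s^2 - 3*s - 10) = (s + 1)*(s + 2)*(s - 5)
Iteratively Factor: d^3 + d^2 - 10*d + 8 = (d + 4)*(d^2 - 3*d + 2) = (d - 1)*(d + 4)*(d - 2)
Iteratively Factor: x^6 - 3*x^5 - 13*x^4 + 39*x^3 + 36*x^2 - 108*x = (x - 3)*(x^5 - 13*x^3 + 36*x) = (x - 3)*(x - 2)*(x^4 + 2*x^3 - 9*x^2 - 18*x) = (x - 3)*(x - 2)*(x + 2)*(x^3 - 9*x) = (x - 3)*(x - 2)*(x + 2)*(x + 3)*(x^2 - 3*x) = x*(x - 3)*(x - 2)*(x + 2)*(x + 3)*(x - 3)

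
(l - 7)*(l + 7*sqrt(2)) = l^2 - 7*l + 7*sqrt(2)*l - 49*sqrt(2)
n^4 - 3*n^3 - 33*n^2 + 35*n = n*(n - 7)*(n - 1)*(n + 5)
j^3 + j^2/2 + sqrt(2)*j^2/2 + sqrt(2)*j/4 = j*(j + 1/2)*(j + sqrt(2)/2)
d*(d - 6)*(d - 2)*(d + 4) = d^4 - 4*d^3 - 20*d^2 + 48*d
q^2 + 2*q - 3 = (q - 1)*(q + 3)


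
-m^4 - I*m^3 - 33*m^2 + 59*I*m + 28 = (m - 4*I)*(m + 7*I)*(I*m + 1)^2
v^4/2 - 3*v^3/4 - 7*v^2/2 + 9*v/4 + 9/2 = (v/2 + 1)*(v - 3)*(v - 3/2)*(v + 1)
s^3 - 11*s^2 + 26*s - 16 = (s - 8)*(s - 2)*(s - 1)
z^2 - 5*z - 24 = (z - 8)*(z + 3)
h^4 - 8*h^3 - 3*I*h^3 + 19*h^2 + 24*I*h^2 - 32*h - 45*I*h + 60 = (h - 5)*(h - 3)*(h - 4*I)*(h + I)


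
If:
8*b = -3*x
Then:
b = -3*x/8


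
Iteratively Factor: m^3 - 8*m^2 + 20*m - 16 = (m - 2)*(m^2 - 6*m + 8) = (m - 4)*(m - 2)*(m - 2)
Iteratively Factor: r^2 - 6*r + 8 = (r - 4)*(r - 2)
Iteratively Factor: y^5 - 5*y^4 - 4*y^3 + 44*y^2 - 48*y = (y - 2)*(y^4 - 3*y^3 - 10*y^2 + 24*y) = (y - 4)*(y - 2)*(y^3 + y^2 - 6*y) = y*(y - 4)*(y - 2)*(y^2 + y - 6) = y*(y - 4)*(y - 2)*(y + 3)*(y - 2)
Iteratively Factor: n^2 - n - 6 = (n + 2)*(n - 3)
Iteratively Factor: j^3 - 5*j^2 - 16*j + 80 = (j - 4)*(j^2 - j - 20) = (j - 5)*(j - 4)*(j + 4)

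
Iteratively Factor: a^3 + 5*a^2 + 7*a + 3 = (a + 1)*(a^2 + 4*a + 3) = (a + 1)*(a + 3)*(a + 1)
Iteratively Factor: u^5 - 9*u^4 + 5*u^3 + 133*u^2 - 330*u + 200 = (u + 4)*(u^4 - 13*u^3 + 57*u^2 - 95*u + 50) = (u - 2)*(u + 4)*(u^3 - 11*u^2 + 35*u - 25) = (u - 5)*(u - 2)*(u + 4)*(u^2 - 6*u + 5) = (u - 5)*(u - 2)*(u - 1)*(u + 4)*(u - 5)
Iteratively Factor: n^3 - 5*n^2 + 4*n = (n - 4)*(n^2 - n) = (n - 4)*(n - 1)*(n)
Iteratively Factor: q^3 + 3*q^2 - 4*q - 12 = (q + 2)*(q^2 + q - 6) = (q - 2)*(q + 2)*(q + 3)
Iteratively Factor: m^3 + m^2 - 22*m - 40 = (m - 5)*(m^2 + 6*m + 8) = (m - 5)*(m + 2)*(m + 4)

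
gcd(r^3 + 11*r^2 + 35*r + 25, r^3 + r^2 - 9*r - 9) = r + 1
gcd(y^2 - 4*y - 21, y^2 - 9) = y + 3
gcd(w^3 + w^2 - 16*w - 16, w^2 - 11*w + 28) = w - 4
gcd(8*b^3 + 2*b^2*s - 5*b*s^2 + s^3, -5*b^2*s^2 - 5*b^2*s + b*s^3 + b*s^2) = 1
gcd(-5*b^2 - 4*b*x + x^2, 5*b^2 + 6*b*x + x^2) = b + x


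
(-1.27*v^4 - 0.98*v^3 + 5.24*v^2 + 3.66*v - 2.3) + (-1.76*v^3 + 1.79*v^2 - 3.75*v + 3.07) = -1.27*v^4 - 2.74*v^3 + 7.03*v^2 - 0.0899999999999999*v + 0.77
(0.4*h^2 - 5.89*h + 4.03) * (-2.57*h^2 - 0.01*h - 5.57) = -1.028*h^4 + 15.1333*h^3 - 12.5262*h^2 + 32.767*h - 22.4471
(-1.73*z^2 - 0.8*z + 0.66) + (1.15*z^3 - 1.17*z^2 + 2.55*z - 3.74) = 1.15*z^3 - 2.9*z^2 + 1.75*z - 3.08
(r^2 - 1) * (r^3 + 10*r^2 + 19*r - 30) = r^5 + 10*r^4 + 18*r^3 - 40*r^2 - 19*r + 30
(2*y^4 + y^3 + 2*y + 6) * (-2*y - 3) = -4*y^5 - 8*y^4 - 3*y^3 - 4*y^2 - 18*y - 18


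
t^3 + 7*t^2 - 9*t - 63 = (t - 3)*(t + 3)*(t + 7)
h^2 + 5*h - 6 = (h - 1)*(h + 6)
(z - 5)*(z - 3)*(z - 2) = z^3 - 10*z^2 + 31*z - 30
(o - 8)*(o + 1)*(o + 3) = o^3 - 4*o^2 - 29*o - 24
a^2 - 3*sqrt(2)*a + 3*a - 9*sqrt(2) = (a + 3)*(a - 3*sqrt(2))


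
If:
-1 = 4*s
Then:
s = -1/4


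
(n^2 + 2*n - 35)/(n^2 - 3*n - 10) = (n + 7)/(n + 2)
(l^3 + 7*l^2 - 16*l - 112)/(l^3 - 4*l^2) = 1 + 11/l + 28/l^2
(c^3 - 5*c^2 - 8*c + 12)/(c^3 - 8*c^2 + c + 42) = (c^2 - 7*c + 6)/(c^2 - 10*c + 21)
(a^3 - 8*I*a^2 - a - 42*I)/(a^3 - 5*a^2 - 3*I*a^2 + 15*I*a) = (a^2 - 5*I*a + 14)/(a*(a - 5))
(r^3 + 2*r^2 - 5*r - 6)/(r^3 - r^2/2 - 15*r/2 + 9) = 2*(r + 1)/(2*r - 3)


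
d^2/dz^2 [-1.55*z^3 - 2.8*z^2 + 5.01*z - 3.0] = -9.3*z - 5.6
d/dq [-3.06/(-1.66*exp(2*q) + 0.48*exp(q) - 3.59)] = (1.4688 - 10.1592*exp(q))*exp(q)/(1.66*exp(2*q) - 0.48*exp(q) + 3.59)^2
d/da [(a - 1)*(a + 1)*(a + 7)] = 3*a^2 + 14*a - 1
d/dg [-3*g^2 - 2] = -6*g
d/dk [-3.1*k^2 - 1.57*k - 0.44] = -6.2*k - 1.57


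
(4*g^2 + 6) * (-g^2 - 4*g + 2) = -4*g^4 - 16*g^3 + 2*g^2 - 24*g + 12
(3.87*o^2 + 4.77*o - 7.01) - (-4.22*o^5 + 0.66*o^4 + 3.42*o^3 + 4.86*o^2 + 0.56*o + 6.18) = 4.22*o^5 - 0.66*o^4 - 3.42*o^3 - 0.99*o^2 + 4.21*o - 13.19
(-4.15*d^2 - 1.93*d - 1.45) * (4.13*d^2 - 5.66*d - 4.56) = -17.1395*d^4 + 15.5181*d^3 + 23.8593*d^2 + 17.0078*d + 6.612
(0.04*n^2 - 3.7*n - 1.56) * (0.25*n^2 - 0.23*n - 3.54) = 0.01*n^4 - 0.9342*n^3 + 0.3194*n^2 + 13.4568*n + 5.5224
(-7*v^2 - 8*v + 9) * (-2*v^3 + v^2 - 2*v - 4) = 14*v^5 + 9*v^4 - 12*v^3 + 53*v^2 + 14*v - 36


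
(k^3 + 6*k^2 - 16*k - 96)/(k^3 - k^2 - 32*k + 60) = (k^2 - 16)/(k^2 - 7*k + 10)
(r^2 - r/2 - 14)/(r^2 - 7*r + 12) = (r + 7/2)/(r - 3)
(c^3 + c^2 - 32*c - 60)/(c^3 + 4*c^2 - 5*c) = (c^2 - 4*c - 12)/(c*(c - 1))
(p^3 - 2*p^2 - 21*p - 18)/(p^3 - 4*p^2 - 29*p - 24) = (p - 6)/(p - 8)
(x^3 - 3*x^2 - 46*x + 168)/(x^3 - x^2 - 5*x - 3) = (-x^3 + 3*x^2 + 46*x - 168)/(-x^3 + x^2 + 5*x + 3)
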